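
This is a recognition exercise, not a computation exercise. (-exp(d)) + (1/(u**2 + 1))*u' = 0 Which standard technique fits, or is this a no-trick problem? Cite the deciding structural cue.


Technique: separation of variables — all dependence on the two variables factors apart, the defining separable shape. One could also solve this as an exact equation; with each coefficient in its own variable, separating is the same work with fewer steps.


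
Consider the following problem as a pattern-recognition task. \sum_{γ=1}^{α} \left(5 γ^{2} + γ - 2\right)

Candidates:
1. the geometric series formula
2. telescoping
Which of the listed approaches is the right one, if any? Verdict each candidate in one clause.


Verdict: no special technique — every summand is a constant multiple of a power of γ — apply the standard power-sum identities one degree at a time.
- the geometric series formula — the term-to-term ratio drifts with the index — the one thing the geometric formula cannot absorb.
- telescoping: writing out consecutive terms as given produces no pairwise cancellation.


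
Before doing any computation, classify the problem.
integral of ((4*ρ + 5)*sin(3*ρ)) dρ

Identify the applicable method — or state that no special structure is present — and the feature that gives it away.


Method: integration by parts — a polynomial factor 4*ρ + 5 multiplies sin(3*ρ); differentiating 4*ρ + 5 lowers its degree while sin(3*ρ) integrates cleanly, so parts wins.


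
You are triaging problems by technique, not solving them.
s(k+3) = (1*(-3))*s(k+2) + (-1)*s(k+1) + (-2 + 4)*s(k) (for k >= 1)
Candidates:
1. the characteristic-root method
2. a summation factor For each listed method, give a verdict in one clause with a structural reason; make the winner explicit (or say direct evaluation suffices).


Verdict: the characteristic-root method — every coefficient is a fixed number and the forcing is zero — substitute r^k and read off the root equation.
- the characteristic-root method: applicable, and directly so.
- a summation factor: a summation factor telescopes one-step recursions; this one carries higher-order memory.


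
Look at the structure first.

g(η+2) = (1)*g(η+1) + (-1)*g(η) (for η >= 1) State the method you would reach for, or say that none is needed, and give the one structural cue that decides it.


Best approach: the characteristic-root method — fixed numeric weights on consecutive terms and no forcing term added: the root method in its home territory.


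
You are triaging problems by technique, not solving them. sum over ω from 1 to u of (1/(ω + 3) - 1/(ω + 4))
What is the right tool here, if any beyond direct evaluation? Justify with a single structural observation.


Technique: telescoping — each term adds 1/(ω + 3) and subtracts the same expression advanced one index; that subtracted piece cancels against the next term's added copy — only the boundary terms survive.


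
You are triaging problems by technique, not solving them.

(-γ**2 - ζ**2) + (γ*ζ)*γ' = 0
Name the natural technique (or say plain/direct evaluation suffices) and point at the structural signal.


Technique: the homogeneous substitution — scaling ζ and γ together leaves the slope fixed — it depends only on γ/ζ, so substitute the ratio. This doubles as a Bernoulli equation in the unknown as written; the homogeneous route needs no setup at all.


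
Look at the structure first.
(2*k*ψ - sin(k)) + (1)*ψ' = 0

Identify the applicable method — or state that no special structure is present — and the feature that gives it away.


Diagnosis: a linear integrating factor — linear in the unknown with genuine forcing: multiply through by the exponential of the integrated coefficient and the left side closes into one derivative.


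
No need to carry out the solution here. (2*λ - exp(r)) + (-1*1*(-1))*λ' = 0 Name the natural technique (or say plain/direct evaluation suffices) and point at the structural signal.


Best approach: a linear integrating factor — the unknown enters only to the first power against a nonzero forcing term — the integrating-factor template applies directly.


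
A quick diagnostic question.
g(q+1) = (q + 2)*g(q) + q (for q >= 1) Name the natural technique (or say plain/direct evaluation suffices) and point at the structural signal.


Diagnosis: a summation factor — first-order, linear, moving coefficient q + 2: the discrete analogue of an integrating factor handles it.


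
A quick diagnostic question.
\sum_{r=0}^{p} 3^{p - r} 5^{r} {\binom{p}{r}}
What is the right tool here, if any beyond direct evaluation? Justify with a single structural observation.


Diagnosis: the binomial theorem — the binomial coefficients weight matched powers of 5 and 3, which is exactly the expansion of a binomial power.


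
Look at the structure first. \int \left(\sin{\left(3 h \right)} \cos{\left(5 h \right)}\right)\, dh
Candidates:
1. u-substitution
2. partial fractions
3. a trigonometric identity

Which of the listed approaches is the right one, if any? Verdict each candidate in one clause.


Best approach: a trigonometric identity — cross-frequency products like \sin{\left(3 h \right)} \cos{\left(5 h \right)} are the textbook product-to-sum case — the identity converts them to directly integrable sinusoids.
- u-substitution: no subexpression of the integrand pairs with its own derivative as a factor — individual terms may offer their own substitutions, but any change of variable covering the whole integral would have to be constructed from outside the expression.
- partial fractions — the expression is not a ratio of polynomials that decomposes further.
- a trigonometric identity: applicable, and directly so.


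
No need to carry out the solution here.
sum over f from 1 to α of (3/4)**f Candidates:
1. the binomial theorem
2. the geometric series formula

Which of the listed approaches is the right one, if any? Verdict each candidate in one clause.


Technique: the geometric series formula — each summand is the previous one scaled by 3/4; that constant multiplier is itself the geometric structure.
- the binomial theorem — no binomial coefficients pair up with complementary powers here.
- the geometric series formula — a fit — the right tool for this form.


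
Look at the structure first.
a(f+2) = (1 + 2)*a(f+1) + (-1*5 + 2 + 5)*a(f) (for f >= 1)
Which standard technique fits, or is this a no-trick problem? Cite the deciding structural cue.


Diagnosis: the characteristic-root method — the recurrence treats every index alike (constant coefficients, no forcing) — precisely the regime where r^f trials close it.


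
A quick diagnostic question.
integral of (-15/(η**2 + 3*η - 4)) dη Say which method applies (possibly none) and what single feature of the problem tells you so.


Technique: partial fractions — the factorization of η**2 + 3*η - 4 is the whole battle; after it, each term is a table integral.


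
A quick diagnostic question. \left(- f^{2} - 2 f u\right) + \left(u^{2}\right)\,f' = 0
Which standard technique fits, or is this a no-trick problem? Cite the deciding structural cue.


Verdict: the homogeneous substitution — solved for the derivative, the right side is unchanged under scaling u and f together — it depends only on the ratio f/u, so substitute a single ratio variable. This doubles as a Bernoulli equation in the unknown as written; the homogeneous route needs no setup at all.


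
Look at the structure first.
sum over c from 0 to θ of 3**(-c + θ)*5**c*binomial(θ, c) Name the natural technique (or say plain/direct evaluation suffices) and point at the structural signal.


Diagnosis: the binomial theorem — terms weighting binomial(θ, c) against matched powers of 5 and 3 reassemble into (5 + 3)^θ by the binomial theorem.


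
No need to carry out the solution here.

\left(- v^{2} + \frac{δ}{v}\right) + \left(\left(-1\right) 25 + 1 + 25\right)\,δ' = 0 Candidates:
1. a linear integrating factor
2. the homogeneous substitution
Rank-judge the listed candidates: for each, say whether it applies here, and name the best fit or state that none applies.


Method: a linear integrating factor — the unknown enters only to the first power against a nonzero forcing term — the integrating-factor template applies directly.
- a linear integrating factor: applicable, and directly so.
- the homogeneous substitution: solved for the derivative, the right side changes under joint scaling of the two variables.


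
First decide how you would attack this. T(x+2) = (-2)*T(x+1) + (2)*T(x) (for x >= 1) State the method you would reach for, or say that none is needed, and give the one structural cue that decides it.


Best approach: the characteristic-root method — no index-dependence in the weights and nothing inhomogeneous: classic characteristic-equation setup.


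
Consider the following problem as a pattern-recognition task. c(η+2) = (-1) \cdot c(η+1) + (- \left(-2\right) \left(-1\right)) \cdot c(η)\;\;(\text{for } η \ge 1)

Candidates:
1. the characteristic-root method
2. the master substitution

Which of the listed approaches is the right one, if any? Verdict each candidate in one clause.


Verdict: the characteristic-root method — constant coefficients and linearity mean the ansatz r^η reduces it to solving the characteristic polynomial.
- the characteristic-root method — applicable, and directly so.
- the master substitution — with no divided-index recursive call, reindexing by powers of a base buys nothing.


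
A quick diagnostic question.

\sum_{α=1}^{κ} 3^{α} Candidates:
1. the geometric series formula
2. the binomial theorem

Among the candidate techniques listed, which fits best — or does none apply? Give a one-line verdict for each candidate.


Best approach: the geometric series formula — check a ratio of consecutive terms: it is 3, independent of the index, so the geometric formula closes the sum.
- the geometric series formula: applicable, and directly so.
- the binomial theorem: the summand does not match any term pattern of an expanded binomial power.


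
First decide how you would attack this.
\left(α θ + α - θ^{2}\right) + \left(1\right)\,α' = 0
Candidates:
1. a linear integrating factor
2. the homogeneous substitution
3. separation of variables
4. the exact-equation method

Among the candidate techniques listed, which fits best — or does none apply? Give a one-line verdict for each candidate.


Method: a linear integrating factor — the unknown enters only to the first power against a nonzero forcing term — the integrating-factor template applies directly.
- a linear integrating factor — applies; the problem has the shape this method handles.
- the homogeneous substitution: rescaling both variables together changes the slope, so no ratio substitution collapses it.
- separation of variables: the two dependences do not factor apart.
- the exact-equation method: the mixed-partials test fails on this split — it is not an exact differential as presented.


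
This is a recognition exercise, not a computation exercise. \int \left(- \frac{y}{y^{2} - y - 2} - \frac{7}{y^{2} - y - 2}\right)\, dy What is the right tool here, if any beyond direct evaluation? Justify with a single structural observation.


Verdict: partial fractions — y^{2} - y - 2 splits into linear pieces, so the quotient is a sum of simple fractions — decompose before integrating.


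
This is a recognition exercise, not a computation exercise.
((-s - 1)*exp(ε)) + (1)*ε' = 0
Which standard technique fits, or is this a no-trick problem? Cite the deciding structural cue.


Best approach: separation of variables — one side of the product carries the independent variable, the other the unknown — the textbook separation shape.


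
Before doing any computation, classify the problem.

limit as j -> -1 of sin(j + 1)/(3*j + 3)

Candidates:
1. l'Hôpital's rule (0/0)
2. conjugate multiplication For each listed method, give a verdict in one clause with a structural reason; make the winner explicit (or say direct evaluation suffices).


Best approach: l'Hôpital's rule (0/0) — numerator and denominator both vanish at -1 — a genuine 0/0 form, which is exactly when l'Hôpital applies. A local series expansion at the point resolves it as well; the rule is the packaged version of that step.
- l'Hôpital's rule (0/0) — applicable, and directly so.
- conjugate multiplication: rationalization has no target — no divergent radical difference appears.


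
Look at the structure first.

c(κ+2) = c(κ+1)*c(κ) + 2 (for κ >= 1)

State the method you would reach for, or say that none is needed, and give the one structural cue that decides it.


Verdict: no special technique — the recurrence is nonlinear in the sequence values; study it directly, no linear machinery applies.


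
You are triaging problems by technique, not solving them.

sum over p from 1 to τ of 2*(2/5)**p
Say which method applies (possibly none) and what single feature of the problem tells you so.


Verdict: the geometric series formula — term-over-term division gives 2/5 every time — index-free ratio, geometric sum formula applies.


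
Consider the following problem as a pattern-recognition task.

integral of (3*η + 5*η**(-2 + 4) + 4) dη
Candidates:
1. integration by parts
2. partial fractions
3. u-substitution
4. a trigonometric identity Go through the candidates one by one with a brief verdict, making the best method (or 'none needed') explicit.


Best approach: no special technique — every term is a constant multiple of a power of η; term-wise power-rule integration needs no preliminary transformation.
- integration by parts — parts would only shuffle a directly integrable integrand.
- partial fractions: the expression is not a ratio of polynomials that decomposes further.
- u-substitution — no substitution does more than relabel what direct integration already handles.
- a trigonometric identity — with no trigonometric functions present, identity rewriting has no target.


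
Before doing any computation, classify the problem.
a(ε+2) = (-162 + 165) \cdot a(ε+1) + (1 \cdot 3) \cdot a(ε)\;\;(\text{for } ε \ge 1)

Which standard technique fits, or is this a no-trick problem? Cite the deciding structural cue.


Method: the characteristic-root method — the recurrence treats every index alike (constant coefficients, no forcing) — precisely the regime where r^ε trials close it.


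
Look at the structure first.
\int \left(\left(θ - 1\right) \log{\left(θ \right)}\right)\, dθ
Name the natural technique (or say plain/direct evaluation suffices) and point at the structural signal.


Method: integration by parts — \log{\left(θ \right)} is the classic u in parts — its derivative is a plain reciprocal while θ - 1 absorbs the dv role.


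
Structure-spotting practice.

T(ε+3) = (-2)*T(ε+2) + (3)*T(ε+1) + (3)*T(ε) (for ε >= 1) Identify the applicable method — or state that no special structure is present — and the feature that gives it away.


Verdict: the characteristic-root method — every coefficient is a fixed number and the forcing is zero — substitute r^ε and read off the root equation.


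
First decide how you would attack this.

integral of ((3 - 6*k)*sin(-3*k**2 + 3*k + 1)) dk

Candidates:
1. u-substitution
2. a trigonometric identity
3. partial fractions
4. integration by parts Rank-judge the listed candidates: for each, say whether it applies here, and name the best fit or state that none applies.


Verdict: u-substitution — collected, the integrand has one factor that is, up to a constant, the derivative of an inner expression the rest depends on — substitute for that inner expression.
- u-substitution — applicable, and directly so.
- a trigonometric identity — no even trigonometric power and no product of distinct frequencies to rewrite.
- partial fractions — there is no rational-function structure to decompose.
- integration by parts — a polynomial factor is present, but its partner is not an exp, sine, or cosine of a degree-1 argument, nor a logarithm.


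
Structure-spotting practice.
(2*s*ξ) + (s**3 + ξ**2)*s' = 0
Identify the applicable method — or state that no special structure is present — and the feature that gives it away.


Method: the exact-equation method — take the mixed partials of 2*s*ξ and s**3 + ξ**2: they are equal, which certifies an exact differential.


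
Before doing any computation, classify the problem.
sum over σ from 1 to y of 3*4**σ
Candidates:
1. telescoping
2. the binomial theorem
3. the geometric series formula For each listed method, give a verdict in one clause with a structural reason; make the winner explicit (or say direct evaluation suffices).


Verdict: the geometric series formula — check a ratio of consecutive terms: it is 4, independent of the index, so the geometric formula closes the sum.
- telescoping — the summand is not presented as a shifted difference — a telescoping rewrite may exist, but the displayed structure does not offer one.
- the binomial theorem: no binomial coefficients pair with matched powers.
- the geometric series formula — a fit — the right tool for this form.


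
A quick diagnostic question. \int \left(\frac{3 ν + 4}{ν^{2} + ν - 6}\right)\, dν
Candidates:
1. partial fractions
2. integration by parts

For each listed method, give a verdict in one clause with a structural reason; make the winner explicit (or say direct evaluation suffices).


Technique: partial fractions — break ν^{2} + ν - 6 into its roots and the integral splits into logarithm-sized bites.
- partial fractions — applicable, and directly so.
- integration by parts — there is no nonconstant-polynomial-times-kernel split with an exp, sine, cosine (degree-1 argument), or logarithm partner.


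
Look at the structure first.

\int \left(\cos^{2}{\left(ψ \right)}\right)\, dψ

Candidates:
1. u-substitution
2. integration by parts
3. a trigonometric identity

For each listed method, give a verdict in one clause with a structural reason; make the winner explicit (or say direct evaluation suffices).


Verdict: a trigonometric identity — \cos^{2}{\left(ψ \right)} carries an even exponent — trade it for double-angle cosines before integrating.
- u-substitution — no subexpression of the integrand serves as a whole-integral substitution inner — individual terms may offer their own, but none carries its derivative as a factor of the full integrand; a working change of variable would have to be constructed from outside the expression.
- integration by parts: not the natural route: no polynomial-kernel product appears — a recursive parts reduction of the trigonometric product exists, but the identity rewrite is direct.
- a trigonometric identity — applicable, and directly so.


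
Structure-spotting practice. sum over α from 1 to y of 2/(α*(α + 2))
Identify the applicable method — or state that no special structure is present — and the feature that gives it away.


Verdict: telescoping — 2/(α*(α + 2)) decomposes into shift-paired simple fractions; the series telescopes to finitely many boundary pieces.


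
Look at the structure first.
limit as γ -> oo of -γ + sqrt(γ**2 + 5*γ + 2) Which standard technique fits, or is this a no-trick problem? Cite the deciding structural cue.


Verdict: conjugate multiplication — turning the difference into a conjugate-rationalized ratio makes the limit readable.


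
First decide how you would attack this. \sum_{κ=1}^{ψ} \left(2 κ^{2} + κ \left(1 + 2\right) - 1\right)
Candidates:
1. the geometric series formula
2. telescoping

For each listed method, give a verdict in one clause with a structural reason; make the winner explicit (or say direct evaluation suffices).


Verdict: no special technique — nothing telescopes and nothing is geometric; polynomial terms in κ sum term by term.
- the geometric series formula — no single multiplier carries one term to the next throughout the sum.
- telescoping — writing out consecutive terms as given produces no pairwise cancellation.


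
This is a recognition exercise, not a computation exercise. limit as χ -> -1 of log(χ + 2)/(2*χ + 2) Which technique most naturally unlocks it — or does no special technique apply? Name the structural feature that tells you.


Method: l'Hôpital's rule (0/0) — both numerator and denominator vanish at -1: the genuine 0/0 indeterminate that l'Hôpital exists for. Expanding numerator and denominator to first order gives the same value — the rule automates exactly that.


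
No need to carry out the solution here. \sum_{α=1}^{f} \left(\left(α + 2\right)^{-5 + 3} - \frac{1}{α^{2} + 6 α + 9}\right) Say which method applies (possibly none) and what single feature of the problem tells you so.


Verdict: telescoping — consecutive terms evaluate one function at adjacent indices (\left(α + 2\right)^{-5 + 3} is its current value): one term's tail is the next term's head, so the chain collapses.


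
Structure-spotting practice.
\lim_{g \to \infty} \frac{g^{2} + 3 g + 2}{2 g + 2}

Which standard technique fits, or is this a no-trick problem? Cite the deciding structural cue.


Verdict: dominant-term comparison — as g grows, only the highest-degree terms matter — compare leading terms and read the limit off. l'Hôpital's at-infinity variant applies to the expression viewed as a single quotient; the leading-term comparison is the direct route.


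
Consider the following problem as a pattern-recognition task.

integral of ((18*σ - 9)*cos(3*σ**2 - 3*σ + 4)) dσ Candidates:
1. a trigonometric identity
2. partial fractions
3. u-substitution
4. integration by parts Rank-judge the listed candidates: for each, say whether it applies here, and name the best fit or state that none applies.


Method: u-substitution — read it as f(3*σ**2 - 3*σ + 4) times a constant multiple of d(3*σ**2 - 3*σ + 4): one substitution, u = 3*σ**2 - 3*σ + 4, finishes it.
- a trigonometric identity: the trigonometric factor has no even power to reduce and no cross-frequency product to convert — the standard power-reduction and product-to-sum identities do not engage it.
- partial fractions: the expression is not a ratio of polynomials that decomposes further.
- u-substitution: applies; the problem has the shape this method handles.
- integration by parts: the non-polynomial partner is not one of the parts kernels — exp, sine, or cosine with a degree-1 argument, or a logarithm.


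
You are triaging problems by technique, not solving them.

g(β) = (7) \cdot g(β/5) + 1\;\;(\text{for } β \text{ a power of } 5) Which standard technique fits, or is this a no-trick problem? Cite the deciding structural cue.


Best approach: the master substitution — the argument shrinks by the factor 5, so measure the index on a logarithmic scale and the recursion becomes a shift.


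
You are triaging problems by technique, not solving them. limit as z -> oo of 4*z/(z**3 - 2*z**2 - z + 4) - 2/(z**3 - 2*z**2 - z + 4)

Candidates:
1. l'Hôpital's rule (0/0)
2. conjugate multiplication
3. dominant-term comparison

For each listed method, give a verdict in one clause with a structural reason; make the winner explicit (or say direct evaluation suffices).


Diagnosis: dominant-term comparison — divide through by the highest power of z; every lower-order term dies and the dominant terms decide the limit.
- l'Hôpital's rule (0/0) — viewed as a single quotient this runs to ∞/∞, not the 0/0 clash this candidate addresses; an at-infinity variant of the rule would resolve it, but comparing leading growth reads the answer without differentiating.
- conjugate multiplication: no difference of divergent radicals appears, so rationalizing has nothing to cancel.
- dominant-term comparison: a fit — the right tool for this form.


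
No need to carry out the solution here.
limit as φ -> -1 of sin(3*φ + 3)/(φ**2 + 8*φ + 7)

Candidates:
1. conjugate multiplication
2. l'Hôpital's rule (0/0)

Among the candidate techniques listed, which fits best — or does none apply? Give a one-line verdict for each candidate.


Verdict: l'Hôpital's rule (0/0) — plug in -1: top and bottom both hit zero, so differentiate each and retry. The standard small-argument limits would also carry it; the rule is the systematic route.
- conjugate multiplication — there is no infinity-minus-infinity radical difference to rationalize.
- l'Hôpital's rule (0/0) — applicable, and directly so.


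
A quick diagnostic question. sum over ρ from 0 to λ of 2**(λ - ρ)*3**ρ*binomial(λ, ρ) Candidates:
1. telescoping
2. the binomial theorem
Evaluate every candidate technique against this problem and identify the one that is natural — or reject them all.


Best approach: the binomial theorem — terms weighting binomial(λ, ρ) against matched powers of 3 and 2 reassemble into (3 + 2)^λ by the binomial theorem.
- telescoping — writing out consecutive terms as given produces no pairwise cancellation.
- the binomial theorem: yes — fits the structure here.


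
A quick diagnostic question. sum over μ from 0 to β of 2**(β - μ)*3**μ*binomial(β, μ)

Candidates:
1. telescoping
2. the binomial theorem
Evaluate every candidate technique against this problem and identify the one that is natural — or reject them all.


Verdict: the binomial theorem — terms weighting binomial(β, μ) against matched powers of 3 and 2 reassemble into (3 + 2)^β by the binomial theorem.
- telescoping: the terms as presented offer no neighboring cancellation — a telescoping rewrite may exist, but the displayed structure does not hand one over.
- the binomial theorem: yes — fits the structure here.


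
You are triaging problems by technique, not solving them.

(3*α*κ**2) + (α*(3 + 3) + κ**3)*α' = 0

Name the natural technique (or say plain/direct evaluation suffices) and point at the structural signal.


Diagnosis: the exact-equation method — check exactness first: here it holds (3*α*κ**2, (α*(3 + 3) + κ**3) have matching cross partials), so no integrating factor is needed.


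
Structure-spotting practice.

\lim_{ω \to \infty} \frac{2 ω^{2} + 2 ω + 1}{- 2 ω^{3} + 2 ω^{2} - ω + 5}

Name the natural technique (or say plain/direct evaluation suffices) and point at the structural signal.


Technique: dominant-term comparison — divide through by the highest power of ω; every lower-order term dies and the dominant terms decide the limit. Differentiating the expression as a single quotient would eventually settle it as well; matching dominant growth settles it immediately.


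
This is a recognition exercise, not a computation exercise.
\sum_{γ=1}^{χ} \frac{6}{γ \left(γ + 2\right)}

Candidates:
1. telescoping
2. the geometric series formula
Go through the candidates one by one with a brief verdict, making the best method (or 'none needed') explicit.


Diagnosis: telescoping — \frac{6}{γ \left(γ + 2\right)} is a collapsed telescope: expand it into simple fractions to see the cancellation.
- telescoping: yes, a natural case for it.
- the geometric series formula — dividing successive terms gives an index-dependent quantity, not a constant.


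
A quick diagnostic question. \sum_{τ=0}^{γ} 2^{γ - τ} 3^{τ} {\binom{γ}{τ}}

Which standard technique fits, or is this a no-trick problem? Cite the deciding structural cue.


Diagnosis: the binomial theorem — {\binom{γ}{τ}} weighting matched powers of 3 and 2 is the expanded form of (3 + 2)^γ — fold it back up.


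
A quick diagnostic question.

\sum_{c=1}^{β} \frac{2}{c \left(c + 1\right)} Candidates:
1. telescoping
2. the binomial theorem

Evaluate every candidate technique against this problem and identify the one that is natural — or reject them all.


Best approach: telescoping — the denominator's roots in \frac{2}{c \left(c + 1\right)} sit an integer apart: decomposition produces a self-cancelling chain.
- telescoping: applies; the problem has the shape this method handles.
- the binomial theorem — the summand does not match any term pattern of an expanded binomial power.


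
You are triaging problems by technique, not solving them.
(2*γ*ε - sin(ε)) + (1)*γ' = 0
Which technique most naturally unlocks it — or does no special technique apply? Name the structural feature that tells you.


Method: a linear integrating factor — linear in the unknown with genuine forcing: multiply through by the exponential of the integrated coefficient and the left side closes into one derivative.


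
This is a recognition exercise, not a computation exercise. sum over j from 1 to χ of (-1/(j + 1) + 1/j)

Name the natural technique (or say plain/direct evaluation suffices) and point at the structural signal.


Diagnosis: telescoping — the generic term is a one-step difference of 1/j, so partial sums shortcut to endpoint evaluation.


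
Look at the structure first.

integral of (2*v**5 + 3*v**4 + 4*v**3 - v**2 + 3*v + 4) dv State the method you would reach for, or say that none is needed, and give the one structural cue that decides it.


Method: no special technique — the integrand is a sum of constant multiples of powers of v — integrate term by term.


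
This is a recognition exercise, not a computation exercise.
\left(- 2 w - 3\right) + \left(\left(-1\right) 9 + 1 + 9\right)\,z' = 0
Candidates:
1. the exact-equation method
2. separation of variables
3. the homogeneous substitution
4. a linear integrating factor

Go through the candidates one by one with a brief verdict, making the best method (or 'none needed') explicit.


Best approach: no special technique — solved for the derivative, no z appears — this is antidifferentiation in w wearing ODE clothing.
- the exact-equation method: with the unknown absent from both coefficients, the cross-partial test holds emptily — nothing for the exact method to work on.
- separation of variables — any separation here is vacuous (nothing depends on the unknown); direct integration is the honest label.
- the homogeneous substitution — the ratio substitution does not collapse this equation.
- a linear integrating factor — with the unknown absent the integrating factor is a formality; direct integration is the working structure.


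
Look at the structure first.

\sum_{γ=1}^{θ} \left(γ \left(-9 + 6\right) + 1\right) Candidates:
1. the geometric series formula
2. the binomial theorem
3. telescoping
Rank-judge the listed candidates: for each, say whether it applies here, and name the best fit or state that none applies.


Technique: no special technique — nothing telescopes and nothing is geometric; polynomial terms in γ sum term by term.
- the geometric series formula: no single multiplier carries one term to the next throughout the sum.
- the binomial theorem — no binomial coefficients pair up with complementary powers here.
- telescoping: in the displayed form, no term reappears at a neighboring index to cancel against.


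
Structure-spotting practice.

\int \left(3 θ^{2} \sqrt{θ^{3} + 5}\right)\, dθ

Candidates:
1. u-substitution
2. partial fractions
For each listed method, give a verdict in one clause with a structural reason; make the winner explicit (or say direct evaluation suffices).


Method: u-substitution — structure check: outer function, inner expression θ^{3} + 5, inner derivative as a factor — the classic u = θ^{3} + 5 pattern.
- u-substitution — yes, a natural case for it.
- partial fractions: there is no rational-function structure to decompose.


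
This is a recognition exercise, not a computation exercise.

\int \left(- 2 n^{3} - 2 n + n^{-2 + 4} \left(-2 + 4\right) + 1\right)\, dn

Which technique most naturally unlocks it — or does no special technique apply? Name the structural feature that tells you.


Method: no special technique — the integrand is a sum of constant multiples of powers of n — integrate term by term.


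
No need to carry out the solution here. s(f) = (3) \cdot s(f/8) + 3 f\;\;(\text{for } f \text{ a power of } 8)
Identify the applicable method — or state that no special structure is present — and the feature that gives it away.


Diagnosis: the master substitution — the argument contracts 8-fold per step: reindex f exponentially and solve the linear recurrence in the new index.


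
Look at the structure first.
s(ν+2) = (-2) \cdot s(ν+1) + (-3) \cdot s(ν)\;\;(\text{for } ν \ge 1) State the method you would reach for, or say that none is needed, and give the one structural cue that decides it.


Verdict: the characteristic-root method — try a geometric ansatz r^ν: constant coefficients turn the recurrence into one polynomial equation in r.


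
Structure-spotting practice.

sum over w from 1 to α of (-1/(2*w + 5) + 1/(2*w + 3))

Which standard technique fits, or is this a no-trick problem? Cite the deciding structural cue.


Verdict: telescoping — the summand is 1/(2*w + 3) minus the same expression shifted by one, so consecutive terms cancel in pairs.


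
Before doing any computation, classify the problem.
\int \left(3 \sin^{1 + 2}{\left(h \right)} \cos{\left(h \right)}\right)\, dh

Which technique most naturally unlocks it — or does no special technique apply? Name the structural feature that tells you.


Technique: u-substitution — collected, the integrand has one factor that is, up to a constant, the derivative of an inner expression the rest depends on — substitute for that inner expression.


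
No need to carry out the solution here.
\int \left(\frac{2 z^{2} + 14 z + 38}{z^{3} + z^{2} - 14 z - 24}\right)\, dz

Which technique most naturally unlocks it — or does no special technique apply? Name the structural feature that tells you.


Technique: partial fractions — the bottom, z^{3} + z^{2} - 14 z - 24, comes apart into simple factors, and a proper rational function over split factors decomposes.


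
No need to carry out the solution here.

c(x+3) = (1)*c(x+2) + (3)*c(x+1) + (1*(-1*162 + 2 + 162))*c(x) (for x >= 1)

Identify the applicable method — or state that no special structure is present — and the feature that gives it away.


Best approach: the characteristic-root method — fixed numeric weights on consecutive terms and no forcing term added: the root method in its home territory.


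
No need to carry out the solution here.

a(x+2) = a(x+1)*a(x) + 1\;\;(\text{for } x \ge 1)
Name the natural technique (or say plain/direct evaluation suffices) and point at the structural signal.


Best approach: no special technique — each new value is a nonlinear function of earlier ones — scaling arguments and superposition both fail.


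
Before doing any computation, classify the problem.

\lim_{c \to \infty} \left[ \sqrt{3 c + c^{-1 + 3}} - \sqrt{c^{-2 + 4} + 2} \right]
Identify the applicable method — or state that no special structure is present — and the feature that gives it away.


Verdict: conjugate multiplication — both pieces blow up but their difference is finite; the conjugate trick rationalizes \sqrt{3 c + c^{-1 + 3}} - \sqrt{c^{-2 + 4} + 2}.


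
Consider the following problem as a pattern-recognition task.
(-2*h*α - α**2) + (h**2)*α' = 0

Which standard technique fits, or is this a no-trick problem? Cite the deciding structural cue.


Verdict: the homogeneous substitution — solved for the derivative, the right side is unchanged under scaling h and α together — it depends only on the ratio α/h, so substitute a single ratio variable. This doubles as a Bernoulli equation in the unknown as written; the homogeneous route needs no setup at all.


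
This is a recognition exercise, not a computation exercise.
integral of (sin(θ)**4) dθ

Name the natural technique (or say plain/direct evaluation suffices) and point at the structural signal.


Technique: a trigonometric identity — apply power reduction to sin(θ)**4; each application halves the trigonometric degree.


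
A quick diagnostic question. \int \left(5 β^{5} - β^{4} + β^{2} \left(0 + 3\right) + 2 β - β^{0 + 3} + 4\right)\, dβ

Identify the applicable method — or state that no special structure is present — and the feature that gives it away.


Best approach: no special technique — every term is a constant multiple of a power of β; term-wise power-rule integration needs no preliminary transformation.


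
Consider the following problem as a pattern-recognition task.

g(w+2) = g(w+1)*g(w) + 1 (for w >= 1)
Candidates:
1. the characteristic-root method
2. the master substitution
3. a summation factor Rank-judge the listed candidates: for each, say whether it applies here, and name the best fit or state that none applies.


Diagnosis: no special technique — each new value is a nonlinear function of earlier ones — scaling arguments and superposition both fail.
- the characteristic-root method: the recursion is nonlinear in the sequence values, so no linear-modes ansatz applies.
- the master substitution — no fixed divisor shrinks the index between calls.
- a summation factor: the recursion is nonlinear — outside the first-order linear family a summation factor addresses.


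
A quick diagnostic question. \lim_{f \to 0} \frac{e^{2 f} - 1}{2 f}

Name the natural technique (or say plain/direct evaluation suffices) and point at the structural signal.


Diagnosis: l'Hôpital's rule (0/0) — substituting 0 gives 0 over 0; differentiate top and bottom once and re-evaluate. A local series expansion at the point resolves it as well; the rule is the packaged version of that step.


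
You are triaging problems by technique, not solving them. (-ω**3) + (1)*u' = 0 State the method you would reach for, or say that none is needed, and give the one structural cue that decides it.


Best approach: no special technique — with u absent the equation is not coupled at all: direct integration in ω.


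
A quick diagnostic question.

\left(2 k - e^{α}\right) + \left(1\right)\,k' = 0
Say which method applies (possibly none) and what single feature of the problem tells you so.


Diagnosis: a linear integrating factor — the unknown enters only to the first power against a nonzero forcing term — the integrating-factor template applies directly.


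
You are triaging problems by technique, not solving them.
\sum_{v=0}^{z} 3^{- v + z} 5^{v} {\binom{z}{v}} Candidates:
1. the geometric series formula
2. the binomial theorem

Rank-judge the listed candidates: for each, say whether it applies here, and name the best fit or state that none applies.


Diagnosis: the binomial theorem — the binomial coefficients weight matched powers of 5 and 3, which is exactly the expansion of a binomial power.
- the geometric series formula — consecutive terms are not related by a fixed multiplier.
- the binomial theorem — yes — fits the structure here.


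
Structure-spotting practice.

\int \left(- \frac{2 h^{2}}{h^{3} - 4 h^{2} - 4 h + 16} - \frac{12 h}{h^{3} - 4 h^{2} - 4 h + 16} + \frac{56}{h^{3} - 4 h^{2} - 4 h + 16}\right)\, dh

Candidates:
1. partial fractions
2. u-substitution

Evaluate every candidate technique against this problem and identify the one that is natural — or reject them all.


Verdict: partial fractions — the bottom factors while the top stays lower-degree — split into simple fractions and integrate piece by piece.
- partial fractions: yes, a natural case for it.
- u-substitution — no subexpression of the integrand pairs with its own derivative as a factor — individual terms may offer their own substitutions, but any change of variable covering the whole integral would have to be constructed from outside the expression.


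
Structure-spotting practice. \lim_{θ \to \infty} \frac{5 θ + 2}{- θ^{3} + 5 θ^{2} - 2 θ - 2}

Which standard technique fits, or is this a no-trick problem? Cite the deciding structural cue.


Technique: dominant-term comparison — growth-rate triage: the leading powers of θ decide the limit, everything else is noise. As a single quotient, the ∞/∞ shape would yield to repeated differentiation as well — the growth comparison gets there in one look.
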